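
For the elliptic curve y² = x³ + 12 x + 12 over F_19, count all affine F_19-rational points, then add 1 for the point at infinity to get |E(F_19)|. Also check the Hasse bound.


Affine points = {(1, 5), (1, 14), (2, 5), (2, 14), (5, 8), (5, 11), (10, 7), (10, 12), (13, 3), (13, 16), (14, 6), (14, 13), (16, 5), (16, 14)}; affine count = 14; |E(F_19)| = 15.

Discriminant check: Δ ∝ 4a³ + 27b² = 4·12³ + 27·12² = 4·1728 + 27·144 ≡ 8 (mod 19). Nonzero ⇒ E is nonsingular.
For each x ∈ F_19, compute rhs = x³ + 12·x + 12 mod 19, then count y ∈ F_19 with y² ≡ rhs.
  x = 0: rhs = 12, matching y values: none (0 points).
  x = 1: rhs = 6, matching y values: 5, 14 (2 points).
  x = 2: rhs = 6, matching y values: 5, 14 (2 points).
  x = 3: rhs = 18, matching y values: none (0 points).
  x = 4: rhs = 10, matching y values: none (0 points).
  x = 5: rhs = 7, matching y values: 8, 11 (2 points).
  x = 6: rhs = 15, matching y values: none (0 points).
  x = 7: rhs = 2, matching y values: none (0 points).
  x = 8: rhs = 12, matching y values: none (0 points).
  x = 9: rhs = 13, matching y values: none (0 points).
  x = 10: rhs = 11, matching y values: 7, 12 (2 points).
  x = 11: rhs = 12, matching y values: none (0 points).
  x = 12: rhs = 3, matching y values: none (0 points).
  x = 13: rhs = 9, matching y values: 3, 16 (2 points).
  x = 14: rhs = 17, matching y values: 6, 13 (2 points).
  x = 15: rhs = 14, matching y values: none (0 points).
  x = 16: rhs = 6, matching y values: 5, 14 (2 points).
  x = 17: rhs = 18, matching y values: none (0 points).
  x = 18: rhs = 18, matching y values: none (0 points).
Total affine count: 14.
Full point count |E(F_19)| = 14 + 1 = 15.
Hasse bound: |15 − (19+1)| = |-5| = 5 ≤ 2√19 ≈ 8.7178 ✓.


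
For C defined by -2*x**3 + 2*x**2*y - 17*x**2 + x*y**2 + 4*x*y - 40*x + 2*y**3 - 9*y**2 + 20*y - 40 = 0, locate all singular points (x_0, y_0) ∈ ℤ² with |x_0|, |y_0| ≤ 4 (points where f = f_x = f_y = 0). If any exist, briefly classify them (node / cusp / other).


Singular points: {(-2, 2)}; classification: node.

Compute partial derivatives:
  f_x = -6*x**2 + 4*x*y - 34*x + y**2 + 4*y - 40.
  f_y = 2*x**2 + 2*x*y + 4*x + 6*y**2 - 18*y + 20.
Scan x_0 ∈ {−4, ..., 4}. For each x_0, f_y(x_0, y) is a polynomial in y; find its integer roots y ∈ {−4, ..., 4}, then test f_x and f at those candidates.
  x = -4: f_y(-4, y) = 6*y**2 - 26*y + 36; no integer root y with |y| ≤ 4.
  x = -3: f_y(-3, y) = 6*y**2 - 24*y + 26; no integer root y with |y| ≤ 4.
  x = -2: f_y(-2, y) = 6*y**2 - 22*y + 20; vanishes at y ∈ {2}. (-2, 2): f_x = 0, f = 0 — SINGULAR.
  x = -1: f_y(-1, y) = 6*y**2 - 20*y + 18; no integer root y with |y| ≤ 4.
  x = 0: f_y(0, y) = 6*y**2 - 18*y + 20; no integer root y with |y| ≤ 4.
  x = 1: f_y(1, y) = 6*y**2 - 16*y + 26; no integer root y with |y| ≤ 4.
  x = 2: f_y(2, y) = 6*y**2 - 14*y + 36; no integer root y with |y| ≤ 4.
  x = 3: f_y(3, y) = 6*y**2 - 12*y + 50; no integer root y with |y| ≤ 4.
  x = 4: f_y(4, y) = 6*y**2 - 10*y + 68; no integer root y with |y| ≤ 4.
Only singular point on the grid: (-2, 2).
Classify: substitute x = -2 + u, y = 2 + v and expand: f = -2*u**3 + 2*u**2*v - u**2 + u*v**2 + 2*v**3 + v**2.
No constant or linear terms (consistent with a singular point). Quadratic part: -u**2 + v**2. Cubic part: -2*u**3 + 2*u**2*v + u*v**2 + 2*v**3.
The quadratic part v**2 - u**2 = (v − u)(v + u) splits into two distinct linear factors, so there are two distinct tangent lines y − 2 = ±(x − -2) — this is a node (ordinary double point).
Classification: node.


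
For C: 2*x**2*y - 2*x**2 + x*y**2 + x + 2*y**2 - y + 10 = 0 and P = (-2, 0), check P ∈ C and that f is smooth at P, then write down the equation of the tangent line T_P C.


Tangent line at P: 9*x + 7*y + 18 = 0.

Step 1: f(-2, 0) = 0, so P lies on C.
Step 2: partial derivatives
  f_x(x, y) = 4*x*y - 4*x + y**2 + 1, f_y(x, y) = 2*x**2 + 2*x*y + 4*y - 1.
  f_x(P) = 9, f_y(P) = 7 (gradient nonzero, so P is smooth).
Step 3: tangent line at P: 9·(x − -2) + 7·(y − 0) = 0.
Expanding: 9*x + 7*y + 18 = 0.


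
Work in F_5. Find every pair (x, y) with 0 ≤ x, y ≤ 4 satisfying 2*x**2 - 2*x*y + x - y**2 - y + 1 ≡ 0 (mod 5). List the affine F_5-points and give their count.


Affine F_5-points: {(0, 2), (1, 1), (2, 1), (2, 4), (4, 2), (4, 4)}; count = 6.

For each of the 25 pairs (x, y) ∈ F_5², evaluate f(x, y) mod 5. Record the zeros.
  x = 0: [0↦1, 1↦4, 2↦0, 3↦4, 4↦1]  zeros at y ∈ {2}
  x = 1: [0↦4, 1↦0, 2↦4, 3↦1, 4↦1]  zeros at y ∈ {1}
  x = 2: [0↦1, 1↦0, 2↦2, 3↦2, 4↦0]  zeros at y ∈ {1, 4}
  x = 3: [0↦2, 1↦4, 2↦4, 3↦2, 4↦3]  zeros at y ∈ ∅
  x = 4: [0↦2, 1↦2, 2↦0, 3↦1, 4↦0]  zeros at y ∈ {2, 4}
Collecting zeros: affine points = {(0, 2), (1, 1), (2, 1), (2, 4), (4, 2), (4, 4)}.
Total count |C(F_5)_aff| = 6.


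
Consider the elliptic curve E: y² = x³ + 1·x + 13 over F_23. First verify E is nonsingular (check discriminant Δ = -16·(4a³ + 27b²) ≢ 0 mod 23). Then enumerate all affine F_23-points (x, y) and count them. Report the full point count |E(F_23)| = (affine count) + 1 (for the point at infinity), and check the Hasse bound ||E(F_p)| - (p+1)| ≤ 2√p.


Affine points = {(0, 6), (0, 17), (2, 0), (4, 9), (4, 14), (7, 8), (7, 15), (8, 2), (8, 21), (16, 10), (16, 13), (20, 11), (20, 12), (21, 7), (21, 16)}; affine count = 15; |E(F_23)| = 16.

Discriminant check: Δ ∝ 4a³ + 27b² = 4·1³ + 27·13² = 4·1 + 27·169 ≡ 13 (mod 23). Nonzero ⇒ E is nonsingular.
For each x ∈ F_23, compute rhs = x³ + 1·x + 13 mod 23, then count y ∈ F_23 with y² ≡ rhs.
  x = 0: rhs = 13, matching y values: 6, 17 (2 points).
  x = 1: rhs = 15, matching y values: none (0 points).
  x = 2: rhs = 0, matching y values: 0 (1 points).
  x = 3: rhs = 20, matching y values: none (0 points).
  x = 4: rhs = 12, matching y values: 9, 14 (2 points).
  x = 5: rhs = 5, matching y values: none (0 points).
  x = 6: rhs = 5, matching y values: none (0 points).
  x = 7: rhs = 18, matching y values: 8, 15 (2 points).
  x = 8: rhs = 4, matching y values: 2, 21 (2 points).
  x = 9: rhs = 15, matching y values: none (0 points).
  x = 10: rhs = 11, matching y values: none (0 points).
  x = 11: rhs = 21, matching y values: none (0 points).
  x = 12: rhs = 5, matching y values: none (0 points).
  x = 13: rhs = 15, matching y values: none (0 points).
  x = 14: rhs = 11, matching y values: none (0 points).
  x = 15: rhs = 22, matching y values: none (0 points).
  x = 16: rhs = 8, matching y values: 10, 13 (2 points).
  x = 17: rhs = 21, matching y values: none (0 points).
  x = 18: rhs = 21, matching y values: none (0 points).
  x = 19: rhs = 14, matching y values: none (0 points).
  x = 20: rhs = 6, matching y values: 11, 12 (2 points).
  x = 21: rhs = 3, matching y values: 7, 16 (2 points).
  x = 22: rhs = 11, matching y values: none (0 points).
Total affine count: 15.
Full point count |E(F_23)| = 15 + 1 = 16.
Hasse bound: |16 − (23+1)| = |-8| = 8 ≤ 2√23 ≈ 9.5917 ✓.


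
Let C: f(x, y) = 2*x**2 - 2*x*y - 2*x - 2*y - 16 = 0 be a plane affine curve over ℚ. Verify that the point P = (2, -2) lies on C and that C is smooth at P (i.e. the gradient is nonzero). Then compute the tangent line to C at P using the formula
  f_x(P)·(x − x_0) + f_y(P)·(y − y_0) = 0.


Tangent line at P: 10*x - 6*y - 32 = 0.

Step 1: f(2, -2) = 0, so P lies on C.
Step 2: partial derivatives
  f_x(x, y) = 4*x - 2*y - 2, f_y(x, y) = -2*x - 2.
  f_x(P) = 10, f_y(P) = -6 (gradient nonzero, so P is smooth).
Step 3: tangent line at P: 10·(x − 2) + -6·(y − -2) = 0.
Expanding: 10*x - 6*y - 32 = 0.


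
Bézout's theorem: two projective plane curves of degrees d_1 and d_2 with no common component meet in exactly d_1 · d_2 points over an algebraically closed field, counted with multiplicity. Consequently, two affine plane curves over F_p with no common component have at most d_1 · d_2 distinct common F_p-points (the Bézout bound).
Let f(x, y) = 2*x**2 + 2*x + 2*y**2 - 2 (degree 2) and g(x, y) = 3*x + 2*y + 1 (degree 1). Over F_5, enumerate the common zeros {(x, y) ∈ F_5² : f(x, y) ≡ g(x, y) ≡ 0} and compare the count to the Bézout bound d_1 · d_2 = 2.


Common zeros: {(1, 3), (4, 1)}; count = 2; Bézout bound = 2.

deg(f) = 2, deg(g) = 1, so Bézout bound = 2.
Scan x ∈ F_5. For each x, list the y ∈ F_5 with f(x, y) ≡ 0 and those with g(x, y) ≡ 0 (mod 5); the common zeros in that column are the intersection.
  x = 0: f ≡ 0 at y ∈ {1, 4}; g ≡ 0 at y ∈ {2}; common: ∅.
  x = 1: f ≡ 0 at y ∈ {2, 3}; g ≡ 0 at y ∈ {3}; common: {3}.
  x = 2: f ≡ 0 at y ∈ {0}; g ≡ 0 at y ∈ {4}; common: ∅.
  x = 3: f ≡ 0 at y ∈ {2, 3}; g ≡ 0 at y ∈ {0}; common: ∅.
  x = 4: f ≡ 0 at y ∈ {1, 4}; g ≡ 0 at y ∈ {1}; common: {1}.
Collecting: common zeros = {(1, 3), (4, 1)}, so the count is 2.
Comparison with the Bézout bound: 2 ≤ 2 = deg(f)·deg(g), as expected for curves with no common component (the bound is attained).


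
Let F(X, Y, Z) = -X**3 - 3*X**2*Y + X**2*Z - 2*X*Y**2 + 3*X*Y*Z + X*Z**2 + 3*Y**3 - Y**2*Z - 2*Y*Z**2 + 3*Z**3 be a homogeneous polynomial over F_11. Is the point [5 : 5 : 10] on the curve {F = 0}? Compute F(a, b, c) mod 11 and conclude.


F(5,5,10) ≡ 4 (mod 11); P is NOT on the curve.

Evaluate F(5, 5, 10) term-by-term (mod 11).
  -X**3 ↦ -1·125·1·1 = -125
  -3*X**2*Y ↦ -3·25·5·1 = -375
  X**2*Z ↦ 1·25·1·10 = 250
  -2*X*Y**2 ↦ -2·5·25·1 = -250
  3*X*Y*Z ↦ 3·5·5·10 = 750
  X*Z**2 ↦ 1·5·1·100 = 500
  3*Y**3 ↦ 3·1·125·1 = 375
  -Y**2*Z ↦ -1·1·25·10 = -250
  -2*Y*Z**2 ↦ -2·1·5·100 = -1000
  3*Z**3 ↦ 3·1·1·1000 = 3000
Sum: F(5, 5, 10) = (-125) + (-375) + (250) + (-250) + (750) + (500) + (375) + (-250) + (-1000) + (3000) = 2875.
Reducing mod 11: 2875 ≡ 4 (mod 11).
Since F(a, b, c) ≡ 4 ≠ 0 (mod 11), P does NOT lie on the curve.


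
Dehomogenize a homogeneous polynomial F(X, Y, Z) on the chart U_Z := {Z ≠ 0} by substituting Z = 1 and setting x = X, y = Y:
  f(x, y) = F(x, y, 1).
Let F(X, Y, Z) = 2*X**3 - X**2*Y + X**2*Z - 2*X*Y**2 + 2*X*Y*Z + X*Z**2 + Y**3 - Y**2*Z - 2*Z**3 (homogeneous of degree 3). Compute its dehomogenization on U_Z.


f(x, y) = 2*x**3 - x**2*y + x**2 - 2*x*y**2 + 2*x*y + x + y**3 - y**2 - 2

On U_Z we set Z = 1. Each monomial c·X^i·Y^j·Z^k in F becomes c·x^i·y^j·1^k = c·x^i·y^j.
Substituting Z = 1: F(X, Y, 1) = 2*x**3 - x**2*y + x**2 - 2*x*y**2 + 2*x*y + x + y**3 - y**2 - 2.
Note: deg(f) ≤ deg(F) = 3; strict inequality happens when F is divisible by Z (lost terms).


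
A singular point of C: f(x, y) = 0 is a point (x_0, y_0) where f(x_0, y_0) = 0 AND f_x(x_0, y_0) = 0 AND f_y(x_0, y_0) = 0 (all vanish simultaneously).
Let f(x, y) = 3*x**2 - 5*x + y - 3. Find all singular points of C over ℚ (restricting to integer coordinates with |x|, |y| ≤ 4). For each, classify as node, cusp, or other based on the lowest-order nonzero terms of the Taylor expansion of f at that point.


No singular points in the scanned grid; C is smooth there.

Compute partial derivatives:
  f_x = 6*x - 5.
  f_y = 1.
f_y = 1 is a nonzero constant, so f_y never vanishes: no point (x, y) can satisfy f = f_x = f_y = 0. In particular no (x, y) ∈ {−4, ..., 4}² is singular; the curve is smooth.


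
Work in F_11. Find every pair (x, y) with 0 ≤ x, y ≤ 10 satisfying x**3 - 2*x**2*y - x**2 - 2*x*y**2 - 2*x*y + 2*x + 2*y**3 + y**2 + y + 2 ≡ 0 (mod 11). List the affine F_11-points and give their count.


Affine F_11-points: {(0, 10), (3, 1), (4, 10), (5, 8), (6, 2), (6, 10), (7, 7), (8, 3), (8, 5)}; count = 9.

For each of the 121 pairs (x, y) ∈ F_11², evaluate f(x, y) mod 11. Record the zeros.
  x = 0: [0↦2, 1↦6, 2↦2, 3↦2, 4↦7, 5↦7, 6↦3, 7↦7, 8↦9, 9↦10, 10↦0]  zeros at y ∈ {10}
  x = 1: [0↦4, 1↦2, 2↦10, 3↦7, 4↦5, 5↦5, 6↦8, 7↦4, 8↦5, 9↦1, 10↦4]  zeros at y ∈ ∅
  x = 2: [0↦10, 1↦9, 2↦3, 3↦4, 4↦2, 5↦9, 6↦4, 7↦10, 8↦6, 9↦4, 10↦5]  zeros at y ∈ ∅
  x = 3: [0↦4, 1↦0, 2↦9, 3↦10, 4↦4, 5↦3, 6↦8, 7↦9, 8↦7, 9↦3, 10↦9]  zeros at y ∈ {1}
  x = 4: [0↦3, 1↦3, 2↦1, 3↦9, 4↦6, 5↦4, 6↦4, 7↦7, 8↦3, 9↦4, 10↦0]  zeros at y ∈ {10}
  x = 5: [0↦2, 1↦2, 2↦7, 3↦7, 4↦3, 5↦7, 6↦9, 7↦10, 8↦0, 9↦2, 10↦6]  zeros at y ∈ {8}
  x = 6: [0↦7, 1↦3, 2↦0, 3↦10, 4↦1, 5↦7, 6↦7, 7↦2, 8↦4, 9↦3, 10↦0]  zeros at y ∈ {2, 10}
  x = 7: [0↦2, 1↦1, 2↦8, 3↦2, 4↦6, 5↦10, 6↦4, 7↦0, 8↦10, 9↦2, 10↦10]  zeros at y ∈ {7}
  x = 8: [0↦4, 1↦2, 2↦4, 3↦0, 4↦2, 5↦0, 6↦6, 7↦10, 8↦2, 9↦5, 10↦9]  zeros at y ∈ {3, 5}
  x = 9: [0↦8, 1↦1, 2↦5, 3↦10, 4↦6, 5↦5, 6↦8, 7↦5, 8↦8, 9↦7, 10↦3]  zeros at y ∈ ∅
  x = 10: [0↦9, 1↦4, 2↦6, 3↦5, 4↦2, 5↦9, 6↦5, 7↦2, 8↦1, 9↦3, 10↦9]  zeros at y ∈ ∅
Collecting zeros: affine points = {(0, 10), (3, 1), (4, 10), (5, 8), (6, 2), (6, 10), (7, 7), (8, 3), (8, 5)}.
Total count |C(F_11)_aff| = 9.


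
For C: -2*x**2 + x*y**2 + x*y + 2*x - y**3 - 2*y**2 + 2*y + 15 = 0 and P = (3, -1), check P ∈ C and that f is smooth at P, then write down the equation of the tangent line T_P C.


Tangent line at P: 30 - 10*x = 0.

Step 1: f(3, -1) = 0, so P lies on C.
Step 2: partial derivatives
  f_x(x, y) = -4*x + y**2 + y + 2, f_y(x, y) = 2*x*y + x - 3*y**2 - 4*y + 2.
  f_x(P) = -10, f_y(P) = 0 (gradient nonzero, so P is smooth).
Step 3: tangent line at P: -10·(x − 3) + 0·(y − -1) = 0.
Expanding: 30 - 10*x = 0.


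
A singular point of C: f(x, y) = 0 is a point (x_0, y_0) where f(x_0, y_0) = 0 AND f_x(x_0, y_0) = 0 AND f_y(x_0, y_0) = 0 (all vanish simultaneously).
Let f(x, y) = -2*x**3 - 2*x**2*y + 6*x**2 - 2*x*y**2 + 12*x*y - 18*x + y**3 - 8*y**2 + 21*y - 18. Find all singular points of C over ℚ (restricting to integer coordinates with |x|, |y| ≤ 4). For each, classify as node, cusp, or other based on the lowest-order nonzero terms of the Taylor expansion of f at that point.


Singular points: {(0, 3)}; classification: cusp.

Compute partial derivatives:
  f_x = -6*x**2 - 4*x*y + 12*x - 2*y**2 + 12*y - 18.
  f_y = -2*x**2 - 4*x*y + 12*x + 3*y**2 - 16*y + 21.
Scan x_0 ∈ {−4, ..., 4}. For each x_0, f_y(x_0, y) is a polynomial in y; find its integer roots y ∈ {−4, ..., 4}, then test f_x and f at those candidates.
  x = -4: f_y(-4, y) = 3*y**2 - 59; no integer root y with |y| ≤ 4.
  x = -3: f_y(-3, y) = 3*y**2 - 4*y - 33; no integer root y with |y| ≤ 4.
  x = -2: f_y(-2, y) = 3*y**2 - 8*y - 11; vanishes at y ∈ {-1}. (-2, -1): f_x = -88 ≠ 0.
  x = -1: f_y(-1, y) = 3*y**2 - 12*y + 7; no integer root y with |y| ≤ 4.
  x = 0: f_y(0, y) = 3*y**2 - 16*y + 21; vanishes at y ∈ {3}. (0, 3): f_x = 0, f = 0 — SINGULAR.
  x = 1: f_y(1, y) = 3*y**2 - 20*y + 31; no integer root y with |y| ≤ 4.
  x = 2: f_y(2, y) = 3*y**2 - 24*y + 37; no integer root y with |y| ≤ 4.
  x = 3: f_y(3, y) = 3*y**2 - 28*y + 39; no integer root y with |y| ≤ 4.
  x = 4: f_y(4, y) = 3*y**2 - 32*y + 37; no integer root y with |y| ≤ 4.
Only singular point on the grid: (0, 3).
Classify: substitute x = 0 + u, y = 3 + v and expand: f = -2*u**3 - 2*u**2*v - 2*u*v**2 + v**3 + v**2.
No constant or linear terms (consistent with a singular point). Quadratic part: v**2. Cubic part: -2*u**3 - 2*u**2*v - 2*u*v**2 + v**3.
The quadratic part v**2 is a perfect square, so there is a single (double) tangent line v = 0, i.e. y = 3. Restricting the cubic part to that line (v = 0) leaves -2*u**3 ≠ 0, so f is not divisible by v and the branch is v² ≈ 2*u**3 to lowest order — this is a cusp.
Classification: cusp.


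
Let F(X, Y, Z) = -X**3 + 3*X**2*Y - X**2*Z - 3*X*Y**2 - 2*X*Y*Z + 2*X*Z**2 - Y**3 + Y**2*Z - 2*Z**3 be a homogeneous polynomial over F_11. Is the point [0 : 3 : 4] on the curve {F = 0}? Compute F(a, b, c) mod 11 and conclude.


F(0,3,4) ≡ 2 (mod 11); P is NOT on the curve.

Evaluate F(0, 3, 4) term-by-term (mod 11).
  -X**3 ↦ -1·0·1·1 = 0
  3*X**2*Y ↦ 3·0·3·1 = 0
  -X**2*Z ↦ -1·0·1·4 = 0
  -3*X*Y**2 ↦ -3·0·9·1 = 0
  -2*X*Y*Z ↦ -2·0·3·4 = 0
  2*X*Z**2 ↦ 2·0·1·16 = 0
  -Y**3 ↦ -1·1·27·1 = -27
  Y**2*Z ↦ 1·1·9·4 = 36
  -2*Z**3 ↦ -2·1·1·64 = -128
Sum: F(0, 3, 4) = (0) + (0) + (0) + (0) + (0) + (0) + (-27) + (36) + (-128) = -119.
Reducing mod 11: -119 ≡ 2 (mod 11).
Since F(a, b, c) ≡ 2 ≠ 0 (mod 11), P does NOT lie on the curve.


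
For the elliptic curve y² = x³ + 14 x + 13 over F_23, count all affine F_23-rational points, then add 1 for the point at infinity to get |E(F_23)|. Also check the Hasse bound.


Affine points = {(0, 6), (0, 17), (2, 7), (2, 16), (3, 6), (3, 17), (4, 8), (4, 15), (5, 1), (5, 22), (8, 4), (8, 19), (10, 7), (10, 16), (11, 7), (11, 16), (12, 0), (13, 0), (14, 3), (14, 20), (16, 3), (16, 20), (17, 9), (17, 14), (18, 5), (18, 18), (19, 10), (19, 13), (20, 6), (20, 17), (21, 0)}; affine count = 31; |E(F_23)| = 32.

Discriminant check: Δ ∝ 4a³ + 27b² = 4·14³ + 27·13² = 4·2744 + 27·169 ≡ 14 (mod 23). Nonzero ⇒ E is nonsingular.
For each x ∈ F_23, compute rhs = x³ + 14·x + 13 mod 23, then count y ∈ F_23 with y² ≡ rhs.
  x = 0: rhs = 13, matching y values: 6, 17 (2 points).
  x = 1: rhs = 5, matching y values: none (0 points).
  x = 2: rhs = 3, matching y values: 7, 16 (2 points).
  x = 3: rhs = 13, matching y values: 6, 17 (2 points).
  x = 4: rhs = 18, matching y values: 8, 15 (2 points).
  x = 5: rhs = 1, matching y values: 1, 22 (2 points).
  x = 6: rhs = 14, matching y values: none (0 points).
  x = 7: rhs = 17, matching y values: none (0 points).
  x = 8: rhs = 16, matching y values: 4, 19 (2 points).
  x = 9: rhs = 17, matching y values: none (0 points).
  x = 10: rhs = 3, matching y values: 7, 16 (2 points).
  x = 11: rhs = 3, matching y values: 7, 16 (2 points).
  x = 12: rhs = 0, matching y values: 0 (1 points).
  x = 13: rhs = 0, matching y values: 0 (1 points).
  x = 14: rhs = 9, matching y values: 3, 20 (2 points).
  x = 15: rhs = 10, matching y values: none (0 points).
  x = 16: rhs = 9, matching y values: 3, 20 (2 points).
  x = 17: rhs = 12, matching y values: 9, 14 (2 points).
  x = 18: rhs = 2, matching y values: 5, 18 (2 points).
  x = 19: rhs = 8, matching y values: 10, 13 (2 points).
  x = 20: rhs = 13, matching y values: 6, 17 (2 points).
  x = 21: rhs = 0, matching y values: 0 (1 points).
  x = 22: rhs = 21, matching y values: none (0 points).
Total affine count: 31.
Full point count |E(F_23)| = 31 + 1 = 32.
Hasse bound: |32 − (23+1)| = |8| = 8 ≤ 2√23 ≈ 9.5917 ✓.


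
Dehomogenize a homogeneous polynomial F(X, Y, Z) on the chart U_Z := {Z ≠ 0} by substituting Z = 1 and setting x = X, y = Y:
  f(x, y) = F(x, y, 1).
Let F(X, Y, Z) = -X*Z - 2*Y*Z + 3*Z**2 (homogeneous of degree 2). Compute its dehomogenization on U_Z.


f(x, y) = -x - 2*y + 3

On U_Z we set Z = 1. Each monomial c·X^i·Y^j·Z^k in F becomes c·x^i·y^j·1^k = c·x^i·y^j.
Substituting Z = 1: F(X, Y, 1) = -x - 2*y + 3.
Note: deg(f) ≤ deg(F) = 2; strict inequality happens when F is divisible by Z (lost terms).


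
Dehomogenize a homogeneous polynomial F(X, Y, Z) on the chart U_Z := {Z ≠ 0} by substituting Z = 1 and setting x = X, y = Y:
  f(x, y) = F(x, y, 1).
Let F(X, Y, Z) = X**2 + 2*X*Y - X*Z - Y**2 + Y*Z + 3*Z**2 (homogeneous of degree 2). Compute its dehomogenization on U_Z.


f(x, y) = x**2 + 2*x*y - x - y**2 + y + 3

On U_Z we set Z = 1. Each monomial c·X^i·Y^j·Z^k in F becomes c·x^i·y^j·1^k = c·x^i·y^j.
Substituting Z = 1: F(X, Y, 1) = x**2 + 2*x*y - x - y**2 + y + 3.
Note: deg(f) ≤ deg(F) = 2; strict inequality happens when F is divisible by Z (lost terms).


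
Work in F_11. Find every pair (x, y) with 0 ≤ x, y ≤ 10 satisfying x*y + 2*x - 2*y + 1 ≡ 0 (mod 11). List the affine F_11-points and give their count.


Affine F_11-points: {(0, 6), (1, 3), (3, 4), (4, 1), (5, 0), (6, 5), (7, 8), (8, 10), (9, 2), (10, 7)}; count = 10.

For each of the 121 pairs (x, y) ∈ F_11², evaluate f(x, y) mod 11. Record the zeros.
  x = 0: [0↦1, 1↦10, 2↦8, 3↦6, 4↦4, 5↦2, 6↦0, 7↦9, 8↦7, 9↦5, 10↦3]  zeros at y ∈ {6}
  x = 1: [0↦3, 1↦2, 2↦1, 3↦0, 4↦10, 5↦9, 6↦8, 7↦7, 8↦6, 9↦5, 10↦4]  zeros at y ∈ {3}
  x = 2: [0↦5, 1↦5, 2↦5, 3↦5, 4↦5, 5↦5, 6↦5, 7↦5, 8↦5, 9↦5, 10↦5]  zeros at y ∈ ∅
  x = 3: [0↦7, 1↦8, 2↦9, 3↦10, 4↦0, 5↦1, 6↦2, 7↦3, 8↦4, 9↦5, 10↦6]  zeros at y ∈ {4}
  x = 4: [0↦9, 1↦0, 2↦2, 3↦4, 4↦6, 5↦8, 6↦10, 7↦1, 8↦3, 9↦5, 10↦7]  zeros at y ∈ {1}
  x = 5: [0↦0, 1↦3, 2↦6, 3↦9, 4↦1, 5↦4, 6↦7, 7↦10, 8↦2, 9↦5, 10↦8]  zeros at y ∈ {0}
  x = 6: [0↦2, 1↦6, 2↦10, 3↦3, 4↦7, 5↦0, 6↦4, 7↦8, 8↦1, 9↦5, 10↦9]  zeros at y ∈ {5}
  x = 7: [0↦4, 1↦9, 2↦3, 3↦8, 4↦2, 5↦7, 6↦1, 7↦6, 8↦0, 9↦5, 10↦10]  zeros at y ∈ {8}
  x = 8: [0↦6, 1↦1, 2↦7, 3↦2, 4↦8, 5↦3, 6↦9, 7↦4, 8↦10, 9↦5, 10↦0]  zeros at y ∈ {10}
  x = 9: [0↦8, 1↦4, 2↦0, 3↦7, 4↦3, 5↦10, 6↦6, 7↦2, 8↦9, 9↦5, 10↦1]  zeros at y ∈ {2}
  x = 10: [0↦10, 1↦7, 2↦4, 3↦1, 4↦9, 5↦6, 6↦3, 7↦0, 8↦8, 9↦5, 10↦2]  zeros at y ∈ {7}
Collecting zeros: affine points = {(0, 6), (1, 3), (3, 4), (4, 1), (5, 0), (6, 5), (7, 8), (8, 10), (9, 2), (10, 7)}.
Total count |C(F_11)_aff| = 10.


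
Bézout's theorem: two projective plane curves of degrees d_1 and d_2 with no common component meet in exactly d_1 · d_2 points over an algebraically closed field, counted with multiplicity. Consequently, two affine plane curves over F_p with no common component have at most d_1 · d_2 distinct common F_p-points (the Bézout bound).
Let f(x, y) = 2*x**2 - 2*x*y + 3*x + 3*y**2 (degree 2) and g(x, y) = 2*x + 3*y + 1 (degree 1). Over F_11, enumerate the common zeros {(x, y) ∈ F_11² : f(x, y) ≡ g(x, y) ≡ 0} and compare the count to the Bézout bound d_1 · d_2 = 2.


Common zeros: {(7, 6), (10, 4)}; count = 2; Bézout bound = 2.

deg(f) = 2, deg(g) = 1, so Bézout bound = 2.
Scan x ∈ F_11. For each x, list the y ∈ F_11 with f(x, y) ≡ 0 and those with g(x, y) ≡ 0 (mod 11); the common zeros in that column are the intersection.
  x = 0: f ≡ 0 at y ∈ {0}; g ≡ 0 at y ∈ {7}; common: ∅.
  x = 1: f ≡ 0 at y ∈ ∅; g ≡ 0 at y ∈ {10}; common: ∅.
  x = 2: f ≡ 0 at y ∈ ∅; g ≡ 0 at y ∈ {2}; common: ∅.
  x = 3: f ≡ 0 at y ∈ {6, 7}; g ≡ 0 at y ∈ {5}; common: ∅.
  x = 4: f ≡ 0 at y ∈ {0, 10}; g ≡ 0 at y ∈ {8}; common: ∅.
  x = 5: f ≡ 0 at y ∈ ∅; g ≡ 0 at y ∈ {0}; common: ∅.
  x = 6: f ≡ 0 at y ∈ ∅; g ≡ 0 at y ∈ {3}; common: ∅.
  x = 7: f ≡ 0 at y ∈ {6}; g ≡ 0 at y ∈ {6}; common: {6}.
  x = 8: f ≡ 0 at y ∈ {2, 7}; g ≡ 0 at y ∈ {9}; common: ∅.
  x = 9: f ≡ 0 at y ∈ {2, 4}; g ≡ 0 at y ∈ {1}; common: ∅.
  x = 10: f ≡ 0 at y ∈ {4, 10}; g ≡ 0 at y ∈ {4}; common: {4}.
Collecting: common zeros = {(7, 6), (10, 4)}, so the count is 2.
Comparison with the Bézout bound: 2 ≤ 2 = deg(f)·deg(g), as expected for curves with no common component (the bound is attained).


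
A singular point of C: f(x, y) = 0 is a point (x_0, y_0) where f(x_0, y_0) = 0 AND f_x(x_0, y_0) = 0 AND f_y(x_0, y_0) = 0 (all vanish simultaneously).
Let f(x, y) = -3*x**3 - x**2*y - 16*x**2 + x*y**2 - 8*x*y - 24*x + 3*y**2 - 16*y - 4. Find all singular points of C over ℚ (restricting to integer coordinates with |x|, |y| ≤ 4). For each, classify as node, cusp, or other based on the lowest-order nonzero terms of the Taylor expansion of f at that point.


Singular points: {(-2, 2)}; classification: cusp.

Compute partial derivatives:
  f_x = -9*x**2 - 2*x*y - 32*x + y**2 - 8*y - 24.
  f_y = -x**2 + 2*x*y - 8*x + 6*y - 16.
Scan x_0 ∈ {−4, ..., 4}. For each x_0, f_y(x_0, y) is a polynomial in y; find its integer roots y ∈ {−4, ..., 4}, then test f_x and f at those candidates.
  x = -4: f_y(-4, y) = -2*y; vanishes at y ∈ {0}. (-4, 0): f_x = -40 ≠ 0.
  x = -3: f_y(-3, y) = -1; no integer root y with |y| ≤ 4.
  x = -2: f_y(-2, y) = 2*y - 4; vanishes at y ∈ {2}. (-2, 2): f_x = 0, f = 0 — SINGULAR.
  x = -1: f_y(-1, y) = 4*y - 9; no integer root y with |y| ≤ 4.
  x = 0: f_y(0, y) = 6*y - 16; no integer root y with |y| ≤ 4.
  x = 1: f_y(1, y) = 8*y - 25; no integer root y with |y| ≤ 4.
  x = 2: f_y(2, y) = 10*y - 36; no integer root y with |y| ≤ 4.
  x = 3: f_y(3, y) = 12*y - 49; no integer root y with |y| ≤ 4.
  x = 4: f_y(4, y) = 14*y - 64; no integer root y with |y| ≤ 4.
Only singular point on the grid: (-2, 2).
Classify: substitute x = -2 + u, y = 2 + v and expand: f = -3*u**3 - u**2*v + u*v**2 + v**2.
No constant or linear terms (consistent with a singular point). Quadratic part: v**2. Cubic part: -3*u**3 - u**2*v + u*v**2.
The quadratic part v**2 is a perfect square, so there is a single (double) tangent line v = 0, i.e. y = 2. Restricting the cubic part to that line (v = 0) leaves -3*u**3 ≠ 0, so f is not divisible by v and the branch is v² ≈ 3*u**3 to lowest order — this is a cusp.
Classification: cusp.


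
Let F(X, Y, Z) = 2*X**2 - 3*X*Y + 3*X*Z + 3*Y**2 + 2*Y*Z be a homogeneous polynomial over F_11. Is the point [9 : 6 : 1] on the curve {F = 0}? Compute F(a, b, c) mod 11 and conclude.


F(9,6,1) ≡ 4 (mod 11); P is NOT on the curve.

Evaluate F(9, 6, 1) term-by-term (mod 11).
  2*X**2 ↦ 2·81·1·1 = 162
  -3*X*Y ↦ -3·9·6·1 = -162
  3*X*Z ↦ 3·9·1·1 = 27
  3*Y**2 ↦ 3·1·36·1 = 108
  2*Y*Z ↦ 2·1·6·1 = 12
Sum: F(9, 6, 1) = (162) + (-162) + (27) + (108) + (12) = 147.
Reducing mod 11: 147 ≡ 4 (mod 11).
Since F(a, b, c) ≡ 4 ≠ 0 (mod 11), P does NOT lie on the curve.


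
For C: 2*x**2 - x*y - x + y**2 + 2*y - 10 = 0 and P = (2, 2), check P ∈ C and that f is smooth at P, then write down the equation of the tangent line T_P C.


Tangent line at P: 5*x + 4*y - 18 = 0.

Step 1: f(2, 2) = 0, so P lies on C.
Step 2: partial derivatives
  f_x(x, y) = 4*x - y - 1, f_y(x, y) = -x + 2*y + 2.
  f_x(P) = 5, f_y(P) = 4 (gradient nonzero, so P is smooth).
Step 3: tangent line at P: 5·(x − 2) + 4·(y − 2) = 0.
Expanding: 5*x + 4*y - 18 = 0.


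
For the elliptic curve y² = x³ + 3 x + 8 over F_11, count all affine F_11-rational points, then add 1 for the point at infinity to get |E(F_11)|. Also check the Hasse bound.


Affine points = {(1, 1), (1, 10), (2, 0), (3, 0), (5, 4), (5, 7), (6, 0), (7, 3), (7, 8), (8, 4), (8, 7), (9, 4), (9, 7), (10, 2), (10, 9)}; affine count = 15; |E(F_11)| = 16.

Discriminant check: Δ ∝ 4a³ + 27b² = 4·3³ + 27·8² = 4·27 + 27·64 ≡ 10 (mod 11). Nonzero ⇒ E is nonsingular.
For each x ∈ F_11, compute rhs = x³ + 3·x + 8 mod 11, then count y ∈ F_11 with y² ≡ rhs.
  x = 0: rhs = 8, matching y values: none (0 points).
  x = 1: rhs = 1, matching y values: 1, 10 (2 points).
  x = 2: rhs = 0, matching y values: 0 (1 points).
  x = 3: rhs = 0, matching y values: 0 (1 points).
  x = 4: rhs = 7, matching y values: none (0 points).
  x = 5: rhs = 5, matching y values: 4, 7 (2 points).
  x = 6: rhs = 0, matching y values: 0 (1 points).
  x = 7: rhs = 9, matching y values: 3, 8 (2 points).
  x = 8: rhs = 5, matching y values: 4, 7 (2 points).
  x = 9: rhs = 5, matching y values: 4, 7 (2 points).
  x = 10: rhs = 4, matching y values: 2, 9 (2 points).
Total affine count: 15.
Full point count |E(F_11)| = 15 + 1 = 16.
Hasse bound: |16 − (11+1)| = |4| = 4 ≤ 2√11 ≈ 6.6332 ✓.


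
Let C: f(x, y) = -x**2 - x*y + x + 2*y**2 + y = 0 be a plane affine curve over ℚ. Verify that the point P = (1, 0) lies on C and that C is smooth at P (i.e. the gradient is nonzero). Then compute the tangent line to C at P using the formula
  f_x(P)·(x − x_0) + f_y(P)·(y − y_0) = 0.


Tangent line at P: 1 - x = 0.

Step 1: f(1, 0) = 0, so P lies on C.
Step 2: partial derivatives
  f_x(x, y) = -2*x - y + 1, f_y(x, y) = -x + 4*y + 1.
  f_x(P) = -1, f_y(P) = 0 (gradient nonzero, so P is smooth).
Step 3: tangent line at P: -1·(x − 1) + 0·(y − 0) = 0.
Expanding: 1 - x = 0.


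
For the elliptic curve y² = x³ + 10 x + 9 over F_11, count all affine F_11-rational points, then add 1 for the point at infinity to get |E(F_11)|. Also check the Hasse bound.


Affine points = {(0, 3), (0, 8), (1, 3), (1, 8), (2, 2), (2, 9), (3, 0), (4, 5), (4, 6), (7, 2), (7, 9), (9, 5), (9, 6), (10, 3), (10, 8)}; affine count = 15; |E(F_11)| = 16.

Discriminant check: Δ ∝ 4a³ + 27b² = 4·10³ + 27·9² = 4·1000 + 27·81 ≡ 5 (mod 11). Nonzero ⇒ E is nonsingular.
For each x ∈ F_11, compute rhs = x³ + 10·x + 9 mod 11, then count y ∈ F_11 with y² ≡ rhs.
  x = 0: rhs = 9, matching y values: 3, 8 (2 points).
  x = 1: rhs = 9, matching y values: 3, 8 (2 points).
  x = 2: rhs = 4, matching y values: 2, 9 (2 points).
  x = 3: rhs = 0, matching y values: 0 (1 points).
  x = 4: rhs = 3, matching y values: 5, 6 (2 points).
  x = 5: rhs = 8, matching y values: none (0 points).
  x = 6: rhs = 10, matching y values: none (0 points).
  x = 7: rhs = 4, matching y values: 2, 9 (2 points).
  x = 8: rhs = 7, matching y values: none (0 points).
  x = 9: rhs = 3, matching y values: 5, 6 (2 points).
  x = 10: rhs = 9, matching y values: 3, 8 (2 points).
Total affine count: 15.
Full point count |E(F_11)| = 15 + 1 = 16.
Hasse bound: |16 − (11+1)| = |4| = 4 ≤ 2√11 ≈ 6.6332 ✓.


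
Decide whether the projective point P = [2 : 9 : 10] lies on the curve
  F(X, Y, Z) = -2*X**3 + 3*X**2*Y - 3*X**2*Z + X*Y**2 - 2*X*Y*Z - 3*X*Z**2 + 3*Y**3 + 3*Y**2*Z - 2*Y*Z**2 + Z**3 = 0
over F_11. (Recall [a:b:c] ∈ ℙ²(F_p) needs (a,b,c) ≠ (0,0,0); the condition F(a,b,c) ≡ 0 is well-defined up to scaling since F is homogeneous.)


F(2,9,10) ≡ 10 (mod 11); P is NOT on the curve.

Evaluate F(2, 9, 10) term-by-term (mod 11).
  -2*X**3 ↦ -2·8·1·1 = -16
  3*X**2*Y ↦ 3·4·9·1 = 108
  -3*X**2*Z ↦ -3·4·1·10 = -120
  X*Y**2 ↦ 1·2·81·1 = 162
  -2*X*Y*Z ↦ -2·2·9·10 = -360
  -3*X*Z**2 ↦ -3·2·1·100 = -600
  3*Y**3 ↦ 3·1·729·1 = 2187
  3*Y**2*Z ↦ 3·1·81·10 = 2430
  -2*Y*Z**2 ↦ -2·1·9·100 = -1800
  Z**3 ↦ 1·1·1·1000 = 1000
Sum: F(2, 9, 10) = (-16) + (108) + (-120) + (162) + (-360) + (-600) + (2187) + (2430) + (-1800) + (1000) = 2991.
Reducing mod 11: 2991 ≡ 10 (mod 11).
Since F(a, b, c) ≡ 10 ≠ 0 (mod 11), P does NOT lie on the curve.


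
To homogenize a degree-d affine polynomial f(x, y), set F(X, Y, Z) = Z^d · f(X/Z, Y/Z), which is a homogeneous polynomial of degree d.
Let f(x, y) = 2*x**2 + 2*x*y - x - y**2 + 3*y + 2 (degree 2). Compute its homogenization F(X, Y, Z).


F(X, Y, Z) = 2*X**2 + 2*X*Y - X*Z - Y**2 + 3*Y*Z + 2*Z**2

deg(f) = 2.
Substitute x = X/Z, y = Y/Z into f, then multiply by Z^2.
  monomial 2·x^2·y^0 ↦ 2·X^2·Y^0·Z^0.
  monomial 2·x^1·y^1 ↦ 2·X^1·Y^1·Z^0.
  monomial -1·x^1·y^0 ↦ -1·X^1·Y^0·Z^1.
  monomial -1·x^0·y^2 ↦ -1·X^0·Y^2·Z^0.
  monomial 3·x^0·y^1 ↦ 3·X^0·Y^1·Z^1.
  monomial 2·x^0·y^0 ↦ 2·X^0·Y^0·Z^2.
Collecting: F(X, Y, Z) = 2*X**2 + 2*X*Y - X*Z - Y**2 + 3*Y*Z + 2*Z**2.


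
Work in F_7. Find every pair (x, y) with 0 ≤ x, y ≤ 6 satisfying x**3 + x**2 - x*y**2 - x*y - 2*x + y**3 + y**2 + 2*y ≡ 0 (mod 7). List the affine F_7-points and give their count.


Affine F_7-points: {(0, 0), (0, 3), (1, 0), (2, 4), (3, 1), (3, 2), (3, 6), (4, 5), (4, 6), (5, 0), (5, 2), (6, 3), (6, 6)}; count = 13.

For each of the 49 pairs (x, y) ∈ F_7², evaluate f(x, y) mod 7. Record the zeros.
  x = 0: [0↦0, 1↦4, 2↦2, 3↦0, 4↦4, 5↦6, 6↦5]  zeros at y ∈ {0, 3}
  x = 1: [0↦0, 1↦2, 2↦3, 3↦2, 4↦5, 5↦4, 6↦5]  zeros at y ∈ {0}
  x = 2: [0↦1, 1↦1, 2↦5, 3↦5, 4↦0, 5↦3, 6↦6]  zeros at y ∈ {4}
  x = 3: [0↦2, 1↦0, 2↦0, 3↦1, 4↦2, 5↦2, 6↦0]  zeros at y ∈ {1, 2, 6}
  x = 4: [0↦2, 1↦5, 2↦1, 3↦3, 4↦3, 5↦0, 6↦0]  zeros at y ∈ {5, 6}
  x = 5: [0↦0, 1↦1, 2↦0, 3↦3, 4↦2, 5↦3, 6↦5]  zeros at y ∈ {0, 2}
  x = 6: [0↦2, 1↦1, 2↦3, 3↦0, 4↦5, 5↦3, 6↦0]  zeros at y ∈ {3, 6}
Collecting zeros: affine points = {(0, 0), (0, 3), (1, 0), (2, 4), (3, 1), (3, 2), (3, 6), (4, 5), (4, 6), (5, 0), (5, 2), (6, 3), (6, 6)}.
Total count |C(F_7)_aff| = 13.


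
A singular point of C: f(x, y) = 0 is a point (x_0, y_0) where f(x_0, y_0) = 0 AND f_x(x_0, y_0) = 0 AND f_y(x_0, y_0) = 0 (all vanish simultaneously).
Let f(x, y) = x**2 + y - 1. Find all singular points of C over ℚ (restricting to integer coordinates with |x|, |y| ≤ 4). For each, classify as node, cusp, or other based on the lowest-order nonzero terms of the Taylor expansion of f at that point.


No singular points in the scanned grid; C is smooth there.

Compute partial derivatives:
  f_x = 2*x.
  f_y = 1.
f_y = 1 is a nonzero constant, so f_y never vanishes: no point (x, y) can satisfy f = f_x = f_y = 0. In particular no (x, y) ∈ {−4, ..., 4}² is singular; the curve is smooth.


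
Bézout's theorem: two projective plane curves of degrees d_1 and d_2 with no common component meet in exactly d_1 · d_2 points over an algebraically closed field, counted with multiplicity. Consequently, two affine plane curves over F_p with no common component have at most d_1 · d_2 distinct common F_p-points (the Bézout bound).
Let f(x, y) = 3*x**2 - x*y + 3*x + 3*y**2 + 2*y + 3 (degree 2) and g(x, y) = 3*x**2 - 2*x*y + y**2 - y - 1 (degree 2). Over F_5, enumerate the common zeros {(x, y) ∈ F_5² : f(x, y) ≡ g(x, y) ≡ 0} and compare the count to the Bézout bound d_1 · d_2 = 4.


Common zeros: ∅; count = 0; Bézout bound = 4.

deg(f) = 2, deg(g) = 2, so Bézout bound = 4.
Scan x ∈ F_5. For each x, list the y ∈ F_5 with f(x, y) ≡ 0 and those with g(x, y) ≡ 0 (mod 5); the common zeros in that column are the intersection.
  x = 0: f ≡ 0 at y ∈ ∅; g ≡ 0 at y ∈ {3}; common: ∅.
  x = 1: f ≡ 0 at y ∈ ∅; g ≡ 0 at y ∈ {1, 2}; common: ∅.
  x = 2: f ≡ 0 at y ∈ ∅; g ≡ 0 at y ∈ {2, 3}; common: ∅.
  x = 3: f ≡ 0 at y ∈ ∅; g ≡ 0 at y ∈ {1}; common: ∅.
  x = 4: f ≡ 0 at y ∈ ∅; g ≡ 0 at y ∈ ∅; common: ∅.
Collecting: common zeros = ∅, so the count is 0.
Comparison with the Bézout bound: 0 ≤ 4 = deg(f)·deg(g), as expected for curves with no common component (the affine F_5-count falls short of the bound because intersections may lie at infinity, over extension fields, or carry multiplicity).


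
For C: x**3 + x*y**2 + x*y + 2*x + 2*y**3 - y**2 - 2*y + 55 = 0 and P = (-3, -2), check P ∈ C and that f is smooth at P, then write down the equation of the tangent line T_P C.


Tangent line at P: 31*x + 35*y + 163 = 0.

Step 1: f(-3, -2) = 0, so P lies on C.
Step 2: partial derivatives
  f_x(x, y) = 3*x**2 + y**2 + y + 2, f_y(x, y) = 2*x*y + x + 6*y**2 - 2*y - 2.
  f_x(P) = 31, f_y(P) = 35 (gradient nonzero, so P is smooth).
Step 3: tangent line at P: 31·(x − -3) + 35·(y − -2) = 0.
Expanding: 31*x + 35*y + 163 = 0.


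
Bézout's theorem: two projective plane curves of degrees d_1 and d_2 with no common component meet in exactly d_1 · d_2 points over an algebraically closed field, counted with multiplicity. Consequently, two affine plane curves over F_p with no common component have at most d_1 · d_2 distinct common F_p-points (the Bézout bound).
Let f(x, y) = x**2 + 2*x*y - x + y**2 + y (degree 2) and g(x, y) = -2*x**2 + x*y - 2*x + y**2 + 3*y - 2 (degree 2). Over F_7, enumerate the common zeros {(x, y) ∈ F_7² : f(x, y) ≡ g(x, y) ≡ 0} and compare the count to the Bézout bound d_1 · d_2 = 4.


Common zeros: ∅; count = 0; Bézout bound = 4.

deg(f) = 2, deg(g) = 2, so Bézout bound = 4.
Scan x ∈ F_7. For each x, list the y ∈ F_7 with f(x, y) ≡ 0 and those with g(x, y) ≡ 0 (mod 7); the common zeros in that column are the intersection.
  x = 0: f ≡ 0 at y ∈ {0, 6}; g ≡ 0 at y ∈ ∅; common: ∅.
  x = 1: f ≡ 0 at y ∈ {0, 4}; g ≡ 0 at y ∈ ∅; common: ∅.
  x = 2: f ≡ 0 at y ∈ ∅; g ≡ 0 at y ∈ {0, 2}; common: ∅.
  x = 3: f ≡ 0 at y ∈ {1, 6}; g ≡ 0 at y ∈ {4}; common: ∅.
  x = 4: f ≡ 0 at y ∈ ∅; g ≡ 0 at y ∈ {0}; common: ∅.
  x = 5: f ≡ 0 at y ∈ ∅; g ≡ 0 at y ∈ {2, 4}; common: ∅.
  x = 6: f ≡ 0 at y ∈ {4}; g ≡ 0 at y ∈ ∅; common: ∅.
Collecting: common zeros = ∅, so the count is 0.
Comparison with the Bézout bound: 0 ≤ 4 = deg(f)·deg(g), as expected for curves with no common component (the affine F_7-count falls short of the bound because intersections may lie at infinity, over extension fields, or carry multiplicity).


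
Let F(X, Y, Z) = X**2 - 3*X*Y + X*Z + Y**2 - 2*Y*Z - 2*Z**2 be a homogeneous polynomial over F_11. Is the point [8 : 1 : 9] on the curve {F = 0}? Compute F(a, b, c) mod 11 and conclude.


F(8,1,9) ≡ 10 (mod 11); P is NOT on the curve.

Evaluate F(8, 1, 9) term-by-term (mod 11).
  X**2 ↦ 1·64·1·1 = 64
  -3*X*Y ↦ -3·8·1·1 = -24
  X*Z ↦ 1·8·1·9 = 72
  Y**2 ↦ 1·1·1·1 = 1
  -2*Y*Z ↦ -2·1·1·9 = -18
  -2*Z**2 ↦ -2·1·1·81 = -162
Sum: F(8, 1, 9) = (64) + (-24) + (72) + (1) + (-18) + (-162) = -67.
Reducing mod 11: -67 ≡ 10 (mod 11).
Since F(a, b, c) ≡ 10 ≠ 0 (mod 11), P does NOT lie on the curve.


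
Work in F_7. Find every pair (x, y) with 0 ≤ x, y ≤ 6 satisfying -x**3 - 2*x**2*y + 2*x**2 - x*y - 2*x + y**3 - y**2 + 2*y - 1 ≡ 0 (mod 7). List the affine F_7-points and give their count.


Affine F_7-points: {(0, 2), (1, 2), (1, 4), (3, 1), (4, 2), (5, 6), (6, 4)}; count = 7.

For each of the 49 pairs (x, y) ∈ F_7², evaluate f(x, y) mod 7. Record the zeros.
  x = 0: [0↦6, 1↦1, 2↦0, 3↦2, 4↦6, 5↦4, 6↦2]  zeros at y ∈ {2}
  x = 1: [0↦5, 1↦4, 2↦0, 3↦6, 4↦0, 5↦2, 6↦4]  zeros at y ∈ {2, 4}
  x = 2: [0↦2, 1↦1, 2↦4, 3↦3, 4↦4, 5↦6, 6↦1]  zeros at y ∈ ∅
  x = 3: [0↦5, 1↦0, 2↦6, 3↦1, 4↦5, 5↦3, 6↦1]  zeros at y ∈ {1}
  x = 4: [0↦1, 1↦2, 2↦0, 3↦1, 4↦4, 5↦1, 6↦5]  zeros at y ∈ {2}
  x = 5: [0↦5, 1↦1, 2↦1, 3↦4, 4↦2, 5↦1, 6↦0]  zeros at y ∈ {6}
  x = 6: [0↦4, 1↦5, 2↦3, 3↦4, 4↦0, 5↦4, 6↦1]  zeros at y ∈ {4}
Collecting zeros: affine points = {(0, 2), (1, 2), (1, 4), (3, 1), (4, 2), (5, 6), (6, 4)}.
Total count |C(F_7)_aff| = 7.


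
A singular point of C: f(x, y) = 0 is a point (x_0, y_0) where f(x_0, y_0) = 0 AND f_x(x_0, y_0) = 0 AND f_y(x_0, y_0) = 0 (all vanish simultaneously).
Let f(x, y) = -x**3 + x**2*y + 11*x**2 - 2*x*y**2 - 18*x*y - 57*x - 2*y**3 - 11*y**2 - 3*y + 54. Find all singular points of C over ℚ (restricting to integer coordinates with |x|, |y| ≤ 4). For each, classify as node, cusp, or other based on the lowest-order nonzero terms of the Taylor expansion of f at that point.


Singular points: {(3, -3)}; classification: node.

Compute partial derivatives:
  f_x = -3*x**2 + 2*x*y + 22*x - 2*y**2 - 18*y - 57.
  f_y = x**2 - 4*x*y - 18*x - 6*y**2 - 22*y - 3.
Scan x_0 ∈ {−4, ..., 4}. For each x_0, f_y(x_0, y) is a polynomial in y; find its integer roots y ∈ {−4, ..., 4}, then test f_x and f at those candidates.
  x = -4: f_y(-4, y) = -6*y**2 - 6*y + 85; no integer root y with |y| ≤ 4.
  x = -3: f_y(-3, y) = -6*y**2 - 10*y + 60; no integer root y with |y| ≤ 4.
  x = -2: f_y(-2, y) = -6*y**2 - 14*y + 37; no integer root y with |y| ≤ 4.
  x = -1: f_y(-1, y) = -6*y**2 - 18*y + 16; no integer root y with |y| ≤ 4.
  x = 0: f_y(0, y) = -6*y**2 - 22*y - 3; no integer root y with |y| ≤ 4.
  x = 1: f_y(1, y) = -6*y**2 - 26*y - 20; vanishes at y ∈ {-1}. (1, -1): f_x = -24 ≠ 0.
  x = 2: f_y(2, y) = -6*y**2 - 30*y - 35; no integer root y with |y| ≤ 4.
  x = 3: f_y(3, y) = -6*y**2 - 34*y - 48; vanishes at y ∈ {-3}. (3, -3): f_x = 0, f = 0 — SINGULAR.
  x = 4: f_y(4, y) = -6*y**2 - 38*y - 59; no integer root y with |y| ≤ 4.
Only singular point on the grid: (3, -3).
Classify: substitute x = 3 + u, y = -3 + v and expand: f = -u**3 + u**2*v - u**2 - 2*u*v**2 - 2*v**3 + v**2.
No constant or linear terms (consistent with a singular point). Quadratic part: -u**2 + v**2. Cubic part: -u**3 + u**2*v - 2*u*v**2 - 2*v**3.
The quadratic part v**2 - u**2 = (v − u)(v + u) splits into two distinct linear factors, so there are two distinct tangent lines y − -3 = ±(x − 3) — this is a node (ordinary double point).
Classification: node.
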